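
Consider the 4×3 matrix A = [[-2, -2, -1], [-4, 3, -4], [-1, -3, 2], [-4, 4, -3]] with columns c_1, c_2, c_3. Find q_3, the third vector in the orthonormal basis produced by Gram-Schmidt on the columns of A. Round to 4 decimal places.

q_3 = (-0.5274, -0.3551, 0.6162, 0.4648)

c_1 = (-2, -4, -1, -4); ‖c_1‖ = 6.0828, so q_1 = (-0.3288, -0.6576, -0.1644, -0.6576).
q_1·c_2 = (-0.3288)·(-2) + (-0.6576)·3 + (-0.1644)·(-3) + (-0.6576)·4 = -3.4524.
u_2 = c_2 + 3.4524·q_1 = (-3.1351, 0.7297, -3.5676, 1.7297).
‖u_2‖ = 5.1070, so q_2 = (-0.6139, 0.1429, -0.6986, 0.3387).
q_1·c_3 = (-0.3288)·(-1) + (-0.6576)·(-4) + (-0.1644)·2 + (-0.6576)·(-3) = 4.6032; q_2·c_3 = (-0.6139)·(-1) + 0.1429·(-4) + (-0.6986)·2 + 0.3387·(-3) = -2.3709.
u_3 = c_3 − 4.6032·q_1 + 2.3709·q_2 = (-0.9420, -0.6342, 1.1005, 0.8301).
‖u_3‖ = 1.7860, so q_3 = (-0.5274, -0.3551, 0.6162, 0.4648).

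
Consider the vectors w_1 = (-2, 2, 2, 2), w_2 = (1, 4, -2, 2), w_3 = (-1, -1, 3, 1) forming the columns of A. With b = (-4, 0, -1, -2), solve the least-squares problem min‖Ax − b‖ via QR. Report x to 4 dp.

x = (2.5592, -2.0526, -3.3289)

w_1 = (-2, 2, 2, 2); ‖w_1‖ = 4.0000, so q_1 = (-0.5000, 0.5000, 0.5000, 0.5000).
q_1·w_2 = (-0.5000)·1 + 0.5000·4 + 0.5000·(-2) + 0.5000·2 = 1.5000.
u_2 = w_2 − 1.5000·q_1 = (1.7500, 3.2500, -2.7500, 1.2500).
‖u_2‖ = 4.7697, so q_2 = (0.3669, 0.6814, -0.5766, 0.2621).
q_1·w_3 = (-0.5000)·(-1) + 0.5000·(-1) + 0.5000·3 + 0.5000·1 = 2.0000; q_2·w_3 = 0.3669·(-1) + 0.6814·(-1) + (-0.5766)·3 + 0.2621·1 = -2.5159.
u_3 = w_3 − 2.0000·q_1 + 2.5159·q_2 = (0.9231, -0.2857, 0.5495, 0.6593).
‖u_3‖ = 1.2924, so q_3 = (0.7142, -0.2211, 0.4251, 0.5102).
Qᵀb = (0.5000, -1.4152, -4.3024).
Back-substitute: x_3 = -4.3024/1.2924 = -3.3289.
x_2 = (-1.4152 + 2.5159·(-3.3289))/4.7697 = -2.0526.
x_1 = (0.5000 − 1.5000·(-2.0526) − 2.0000·(-3.3289))/4.0000 = 2.5592.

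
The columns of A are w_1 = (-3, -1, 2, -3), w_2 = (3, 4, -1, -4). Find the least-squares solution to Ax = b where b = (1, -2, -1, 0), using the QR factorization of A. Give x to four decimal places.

e_1 = w_1/‖w_1‖ = (-3, -1, 2, -3)/4.7958 = (-0.6255, -0.2085, 0.4170, -0.6255).
r_{12} = e_1·w_2 = -0.6255.
u_2 = w_2 + 0.6255·e_1 = (2.6087, 3.8696, -0.7391, -4.3913).
‖u_2‖ = 6.4505, so e_2 = (0.4044, 0.5999, -0.1146, -0.6808).
Qᵀb = (-0.6255, -0.6808).
Back-substitute: x_2 = -0.6808/6.4505 = -0.1055.
x_1 = (-0.6255 + 0.6255·(-0.1055))/4.7958 = -0.1442.

x = (-0.1442, -0.1055)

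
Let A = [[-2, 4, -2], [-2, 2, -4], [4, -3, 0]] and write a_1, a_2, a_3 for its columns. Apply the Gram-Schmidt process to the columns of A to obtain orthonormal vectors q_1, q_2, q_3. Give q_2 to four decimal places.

a_1 = (-2, -2, 4); ‖a_1‖ = 4.8990, so q_1 = (-0.4082, -0.4082, 0.8165).
q_1·a_2 = (-0.4082)·4 + (-0.4082)·2 + 0.8165·(-3) = -4.8990.
u_2 = a_2 + 4.8990·q_1 = (2.0000, 0.0000, 1.0000).
‖u_2‖ = 2.2361, so q_2 = (0.8944, 0.0000, 0.4472).

q_2 = (0.8944, 0.0000, 0.4472)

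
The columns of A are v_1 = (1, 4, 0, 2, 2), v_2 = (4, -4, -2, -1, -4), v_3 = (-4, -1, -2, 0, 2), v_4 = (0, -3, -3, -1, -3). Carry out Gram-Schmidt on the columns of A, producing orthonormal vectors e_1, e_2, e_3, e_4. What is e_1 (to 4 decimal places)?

e_1 = v_1/‖v_1‖ = (1, 4, 0, 2, 2)/5.0000 = (0.2000, 0.8000, 0.0000, 0.4000, 0.4000).

e_1 = (0.2000, 0.8000, 0.0000, 0.4000, 0.4000)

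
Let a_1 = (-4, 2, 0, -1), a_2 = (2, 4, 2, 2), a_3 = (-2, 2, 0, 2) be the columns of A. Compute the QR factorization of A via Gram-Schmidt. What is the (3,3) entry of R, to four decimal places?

q_1 = a_1/‖a_1‖ = (-4, 2, 0, -1)/4.5826 = (-0.8729, 0.4364, 0.0000, -0.2182).
r_{12} = q_1·a_2 = -0.4364.
u_2 = a_2 + 0.4364·q_1 = (1.6190, 4.1905, 2.0000, 1.9048).
‖u_2‖ = 5.2735, so q_2 = (0.3070, 0.7946, 0.3793, 0.3612).
r_{13} = q_1·a_3 = 2.1822; r_{23} = q_2·a_3 = 1.6976.
u_3 = a_3 − 2.1822·q_1 − 1.6976·q_2 = (-0.6164, -0.3014, -0.6438, 1.8630).
r_{33} = ‖u_3‖ = 2.0871.

r_{33} = 2.0871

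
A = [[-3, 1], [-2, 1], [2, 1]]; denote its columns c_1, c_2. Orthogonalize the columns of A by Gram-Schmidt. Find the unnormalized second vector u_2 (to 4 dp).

u_2 = (0.4706, 0.6471, 1.3529)

c_1 = (-3, -2, 2); ‖c_1‖ = 4.1231, so q_1 = (-0.7276, -0.4851, 0.4851).
q_1·c_2 = (-0.7276)·1 + (-0.4851)·1 + 0.4851·1 = -0.7276.
u_2 = c_2 + 0.7276·q_1 = (0.4706, 0.6471, 1.3529).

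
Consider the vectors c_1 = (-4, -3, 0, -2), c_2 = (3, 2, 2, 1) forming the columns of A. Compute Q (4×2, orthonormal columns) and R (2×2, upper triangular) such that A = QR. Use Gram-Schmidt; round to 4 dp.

c_1 = (-4, -3, 0, -2); ‖c_1‖ = 5.3852, so q_1 = (-0.7428, -0.5571, 0.0000, -0.3714).
q_1·c_2 = (-0.7428)·3 + (-0.5571)·2 + 0.0000·2 + (-0.3714)·1 = -3.7139.
u_2 = c_2 + 3.7139·q_1 = (0.2414, -0.0690, 2.0000, -0.3793).
‖u_2‖ = 2.0511, so q_2 = (0.1177, -0.0336, 0.9751, -0.1849).

Q = [[-0.7428, 0.1177], [-0.5571, -0.0336], [0.0000, 0.9751], [-0.3714, -0.1849]], R = [[5.3852, -3.7139], [0.0000, 2.0511]]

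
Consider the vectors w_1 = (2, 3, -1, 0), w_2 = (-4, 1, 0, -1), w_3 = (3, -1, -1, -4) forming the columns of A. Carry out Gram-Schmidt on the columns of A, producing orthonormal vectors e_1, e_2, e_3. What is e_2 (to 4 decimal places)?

e_2 = (-0.8160, 0.5144, -0.0887, -0.2483)

e_1 = w_1/‖w_1‖ = (2, 3, -1, 0)/3.7417 = (0.5345, 0.8018, -0.2673, 0.0000).
r_{12} = e_1·w_2 = -1.3363.
u_2 = w_2 + 1.3363·e_1 = (-3.2857, 2.0714, -0.3571, -1.0000).
‖u_2‖ = 4.0267, so e_2 = (-0.8160, 0.5144, -0.0887, -0.2483).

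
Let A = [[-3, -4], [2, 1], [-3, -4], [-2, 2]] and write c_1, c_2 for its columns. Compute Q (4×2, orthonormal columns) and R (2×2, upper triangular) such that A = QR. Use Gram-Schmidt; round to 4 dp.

c_1 = (-3, 2, -3, -2); ‖c_1‖ = 5.0990, so e_1 = (-0.5883, 0.3922, -0.5883, -0.3922).
e_1·c_2 = (-0.5883)·(-4) + 0.3922·1 + (-0.5883)·(-4) + (-0.3922)·2 = 4.3146.
u_2 = c_2 − 4.3146·e_1 = (-1.4615, -0.6923, -1.4615, 3.6923).
‖u_2‖ = 4.2877, so e_2 = (-0.3409, -0.1615, -0.3409, 0.8611).

Q = [[-0.5883, -0.3409], [0.3922, -0.1615], [-0.5883, -0.3409], [-0.3922, 0.8611]], R = [[5.0990, 4.3146], [0.0000, 4.2877]]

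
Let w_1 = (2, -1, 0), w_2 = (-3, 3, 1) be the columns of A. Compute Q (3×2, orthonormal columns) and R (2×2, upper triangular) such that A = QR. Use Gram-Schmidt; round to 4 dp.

w_1 = (2, -1, 0); ‖w_1‖ = 2.2361, so q_1 = (0.8944, -0.4472, 0.0000).
q_1·w_2 = 0.8944·(-3) + (-0.4472)·3 + 0.0000·1 = -4.0249.
u_2 = w_2 + 4.0249·q_1 = (0.6000, 1.2000, 1.0000).
‖u_2‖ = 1.6733, so q_2 = (0.3586, 0.7171, 0.5976).

Q = [[0.8944, 0.3586], [-0.4472, 0.7171], [0.0000, 0.5976]], R = [[2.2361, -4.0249], [0.0000, 1.6733]]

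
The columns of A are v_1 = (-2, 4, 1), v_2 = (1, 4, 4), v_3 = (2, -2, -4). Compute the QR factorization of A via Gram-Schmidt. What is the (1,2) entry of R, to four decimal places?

v_1 = (-2, 4, 1); ‖v_1‖ = 4.5826, so q_1 = (-0.4364, 0.8729, 0.2182).
r_{12} = q_1·v_2 = 3.9279.

r_{12} = 3.9279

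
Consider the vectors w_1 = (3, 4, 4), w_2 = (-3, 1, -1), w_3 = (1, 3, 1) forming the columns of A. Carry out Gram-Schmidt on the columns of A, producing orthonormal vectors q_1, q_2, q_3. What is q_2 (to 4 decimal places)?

w_1 = (3, 4, 4); ‖w_1‖ = 6.4031, so q_1 = (0.4685, 0.6247, 0.6247).
q_1·w_2 = 0.4685·(-3) + 0.6247·1 + 0.6247·(-1) = -1.4056.
u_2 = w_2 + 1.4056·q_1 = (-2.3415, 1.8780, -0.1220).
‖u_2‖ = 3.0041, so q_2 = (-0.7794, 0.6252, -0.0406).

q_2 = (-0.7794, 0.6252, -0.0406)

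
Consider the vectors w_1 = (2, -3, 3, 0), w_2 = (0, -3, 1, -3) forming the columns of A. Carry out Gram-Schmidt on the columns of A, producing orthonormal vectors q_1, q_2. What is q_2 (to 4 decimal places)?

q_2 = (-0.3091, -0.3864, -0.1803, -0.8501)

w_1 = (2, -3, 3, 0); ‖w_1‖ = 4.6904, so q_1 = (0.4264, -0.6396, 0.6396, 0.0000).
q_1·w_2 = 0.4264·0 + (-0.6396)·(-3) + 0.6396·1 + 0.0000·(-3) = 2.5584.
u_2 = w_2 − 2.5584·q_1 = (-1.0909, -1.3636, -0.6364, -3.0000).
‖u_2‖ = 3.5291, so q_2 = (-0.3091, -0.3864, -0.1803, -0.8501).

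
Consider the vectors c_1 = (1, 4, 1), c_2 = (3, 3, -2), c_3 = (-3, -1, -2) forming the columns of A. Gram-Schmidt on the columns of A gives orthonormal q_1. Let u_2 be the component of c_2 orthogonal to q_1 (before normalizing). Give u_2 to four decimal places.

q_1 = c_1/‖c_1‖ = (1, 4, 1)/4.2426 = (0.2357, 0.9428, 0.2357).
r_{12} = q_1·c_2 = 3.0641.
u_2 = c_2 − 3.0641·q_1 = (2.2778, 0.1111, -2.7222).

u_2 = (2.2778, 0.1111, -2.7222)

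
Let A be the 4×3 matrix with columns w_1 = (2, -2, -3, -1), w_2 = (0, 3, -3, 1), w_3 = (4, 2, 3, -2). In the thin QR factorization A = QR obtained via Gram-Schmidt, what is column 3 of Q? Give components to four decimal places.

e_3 = (0.7642, 0.4408, 0.3282, -0.3377)

w_1 = (2, -2, -3, -1); ‖w_1‖ = 4.2426, so e_1 = (0.4714, -0.4714, -0.7071, -0.2357).
e_1·w_2 = 0.4714·0 + (-0.4714)·3 + (-0.7071)·(-3) + (-0.2357)·1 = 0.4714.
u_2 = w_2 − 0.4714·e_1 = (-0.2222, 3.2222, -2.6667, 1.1111).
‖u_2‖ = 4.3333, so e_2 = (-0.0513, 0.7436, -0.6154, 0.2564).
e_1·w_3 = 0.4714·4 + (-0.4714)·2 + (-0.7071)·3 + (-0.2357)·(-2) = -0.7071; e_2·w_3 = (-0.0513)·4 + 0.7436·2 + (-0.6154)·3 + 0.2564·(-2) = -1.0769.
u_3 = w_3 + 0.7071·e_1 + 1.0769·e_2 = (4.2781, 2.4675, 1.8373, -1.8905).
‖u_3‖ = 5.5982, so e_3 = (0.7642, 0.4408, 0.3282, -0.3377).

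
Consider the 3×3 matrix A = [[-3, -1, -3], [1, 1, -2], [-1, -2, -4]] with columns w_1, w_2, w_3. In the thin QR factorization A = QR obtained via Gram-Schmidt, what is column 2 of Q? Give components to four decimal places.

q_2 = (0.3853, 0.2752, -0.8808)

w_1 = (-3, 1, -1); ‖w_1‖ = 3.3166, so q_1 = (-0.9045, 0.3015, -0.3015).
q_1·w_2 = (-0.9045)·(-1) + 0.3015·1 + (-0.3015)·(-2) = 1.8091.
u_2 = w_2 − 1.8091·q_1 = (0.6364, 0.4545, -1.4545).
‖u_2‖ = 1.6514, so q_2 = (0.3853, 0.2752, -0.8808).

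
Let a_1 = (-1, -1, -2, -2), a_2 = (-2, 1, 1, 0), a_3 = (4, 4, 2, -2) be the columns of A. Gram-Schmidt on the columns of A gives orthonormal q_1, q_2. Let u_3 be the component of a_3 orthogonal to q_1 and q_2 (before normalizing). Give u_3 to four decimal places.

q_1 = a_1/‖a_1‖ = (-1, -1, -2, -2)/3.1623 = (-0.3162, -0.3162, -0.6325, -0.6325).
r_{12} = q_1·a_2 = -0.3162.
u_2 = a_2 + 0.3162·q_1 = (-2.1000, 0.9000, 0.8000, -0.2000).
‖u_2‖ = 2.4290, so q_2 = (-0.8646, 0.3705, 0.3294, -0.0823).
r_{13} = q_1·a_3 = -2.5298; r_{23} = q_2·a_3 = -1.1527.
u_3 = a_3 + 2.5298·q_1 + 1.1527·q_2 = (2.2034, 3.6271, 0.7797, -3.6949).

u_3 = (2.2034, 3.6271, 0.7797, -3.6949)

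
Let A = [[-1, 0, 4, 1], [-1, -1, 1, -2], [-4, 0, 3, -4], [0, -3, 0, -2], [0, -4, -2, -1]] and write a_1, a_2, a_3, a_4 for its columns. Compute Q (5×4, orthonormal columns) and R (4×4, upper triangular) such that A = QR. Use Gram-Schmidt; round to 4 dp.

e_1 = a_1/‖a_1‖ = (-1, -1, -4, 0, 0)/4.2426 = (-0.2357, -0.2357, -0.9428, 0.0000, 0.0000).
r_{12} = e_1·a_2 = 0.2357.
u_2 = a_2 − 0.2357·e_1 = (0.0556, -0.9444, 0.2222, -3.0000, -4.0000).
‖u_2‖ = 5.0936, so e_2 = (0.0109, -0.1854, 0.0436, -0.5890, -0.7853).
r_{13} = e_1·a_3 = -4.0069; r_{23} = e_2·a_3 = 1.5597.
u_3 = a_3 + 4.0069·e_1 − 1.5597·e_2 = (3.0385, 0.3448, -0.8458, 0.9186, -0.7752).
‖u_3‖ = 3.3929, so e_3 = (0.8956, 0.1016, -0.2493, 0.2708, -0.2285).
r_{14} = e_1·a_4 = 4.0069; r_{24} = e_2·a_4 = 2.1705; r_{34} = e_3·a_4 = 1.3765.
u_4 = a_4 − 4.0069·e_1 − 2.1705·e_2 − 1.3765·e_3 = (0.6881, -0.7930, 0.0262, -1.0943, 1.0190).
‖u_4‖ = 1.8272, so e_4 = (0.3766, -0.4340, 0.0144, -0.5989, 0.5577).

Q = [[-0.2357, 0.0109, 0.8956, 0.3766], [-0.2357, -0.1854, 0.1016, -0.4340], [-0.9428, 0.0436, -0.2493, 0.0144], [0.0000, -0.5890, 0.2708, -0.5989], [0.0000, -0.7853, -0.2285, 0.5577]], R = [[4.2426, 0.2357, -4.0069, 4.0069], [0.0000, 5.0936, 1.5597, 2.1705], [0.0000, 0.0000, 3.3929, 1.3765], [0.0000, 0.0000, 0.0000, 1.8272]]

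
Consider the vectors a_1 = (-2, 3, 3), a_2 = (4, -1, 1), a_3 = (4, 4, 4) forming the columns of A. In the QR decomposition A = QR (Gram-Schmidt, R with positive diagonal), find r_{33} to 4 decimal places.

r_{33} = 2.1953

a_1 = (-2, 3, 3); ‖a_1‖ = 4.6904, so q_1 = (-0.4264, 0.6396, 0.6396).
q_1·a_2 = (-0.4264)·4 + 0.6396·(-1) + 0.6396·1 = -1.7056.
u_2 = a_2 + 1.7056·q_1 = (3.2727, 0.0909, 2.0909).
‖u_2‖ = 3.8847, so q_2 = (0.8425, 0.0234, 0.5382).
q_1·a_3 = (-0.4264)·4 + 0.6396·4 + 0.6396·4 = 3.4112; q_2·a_3 = 0.8425·4 + 0.0234·4 + 0.5382·4 = 5.6164.
u_3 = a_3 − 3.4112·q_1 − 5.6164·q_2 = (0.7229, 1.6867, -1.2048).
r_{33} = ‖u_3‖ = 2.1953.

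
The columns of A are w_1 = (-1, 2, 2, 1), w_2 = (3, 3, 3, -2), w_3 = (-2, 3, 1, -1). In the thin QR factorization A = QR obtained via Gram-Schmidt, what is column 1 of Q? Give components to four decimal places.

e_1 = (-0.3162, 0.6325, 0.6325, 0.3162)

w_1 = (-1, 2, 2, 1); ‖w_1‖ = 3.1623, so e_1 = (-0.3162, 0.6325, 0.6325, 0.3162).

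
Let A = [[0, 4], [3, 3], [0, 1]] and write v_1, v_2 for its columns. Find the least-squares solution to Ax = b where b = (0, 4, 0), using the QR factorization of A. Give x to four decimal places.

x = (1.3333, 0.0000)

v_1 = (0, 3, 0); ‖v_1‖ = 3.0000, so e_1 = (0.0000, 1.0000, 0.0000).
e_1·v_2 = 0.0000·4 + 1.0000·3 + 0.0000·1 = 3.0000.
u_2 = v_2 − 3.0000·e_1 = (4.0000, 0.0000, 1.0000).
‖u_2‖ = 4.1231, so e_2 = (0.9701, 0.0000, 0.2425).
Qᵀb = (4.0000, 0.0000).
Back-substitute: x_2 = 0.0000/4.1231 = 0.0000.
x_1 = (4.0000 − 3.0000·0.0000)/3.0000 = 1.3333.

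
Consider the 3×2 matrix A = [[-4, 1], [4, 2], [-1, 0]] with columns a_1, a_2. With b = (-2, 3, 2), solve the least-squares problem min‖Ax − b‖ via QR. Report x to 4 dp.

q_1 = a_1/‖a_1‖ = (-4, 4, -1)/5.7446 = (-0.6963, 0.6963, -0.1741).
r_{12} = q_1·a_2 = 0.6963.
u_2 = a_2 − 0.6963·q_1 = (1.4848, 1.5152, 0.1212).
‖u_2‖ = 2.1249, so q_2 = (0.6988, 0.7130, 0.0570).
Qᵀb = (3.1334, 0.8557).
Back-substitute: x_2 = 0.8557/2.1249 = 0.4027.
x_1 = (3.1334 − 0.6963·0.4027)/5.7446 = 0.4966.

x = (0.4966, 0.4027)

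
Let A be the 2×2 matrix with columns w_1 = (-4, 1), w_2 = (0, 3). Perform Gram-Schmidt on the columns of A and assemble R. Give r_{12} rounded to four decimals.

w_1 = (-4, 1); ‖w_1‖ = 4.1231, so e_1 = (-0.9701, 0.2425).
r_{12} = e_1·w_2 = 0.7276.

r_{12} = 0.7276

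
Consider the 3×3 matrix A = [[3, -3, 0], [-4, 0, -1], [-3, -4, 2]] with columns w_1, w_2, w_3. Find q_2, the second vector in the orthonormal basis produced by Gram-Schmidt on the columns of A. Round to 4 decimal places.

q_2 = (-0.6564, 0.0710, -0.7510)

w_1 = (3, -4, -3); ‖w_1‖ = 5.8310, so q_1 = (0.5145, -0.6860, -0.5145).
q_1·w_2 = 0.5145·(-3) + (-0.6860)·0 + (-0.5145)·(-4) = 0.5145.
u_2 = w_2 − 0.5145·q_1 = (-3.2647, 0.3529, -3.7353).
‖u_2‖ = 4.9735, so q_2 = (-0.6564, 0.0710, -0.7510).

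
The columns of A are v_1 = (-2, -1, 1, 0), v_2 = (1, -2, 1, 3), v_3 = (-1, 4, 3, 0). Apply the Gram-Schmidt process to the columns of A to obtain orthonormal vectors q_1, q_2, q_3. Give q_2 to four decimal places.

q_2 = (0.3462, -0.4760, 0.2164, 0.7789)

q_1 = v_1/‖v_1‖ = (-2, -1, 1, 0)/2.4495 = (-0.8165, -0.4082, 0.4082, 0.0000).
r_{12} = q_1·v_2 = 0.4082.
u_2 = v_2 − 0.4082·q_1 = (1.3333, -1.8333, 0.8333, 3.0000).
‖u_2‖ = 3.8514, so q_2 = (0.3462, -0.4760, 0.2164, 0.7789).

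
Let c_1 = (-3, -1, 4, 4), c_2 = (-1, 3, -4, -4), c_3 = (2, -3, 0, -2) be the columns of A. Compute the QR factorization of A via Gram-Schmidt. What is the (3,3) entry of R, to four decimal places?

r_{33} = 2.6015

e_1 = c_1/‖c_1‖ = (-3, -1, 4, 4)/6.4807 = (-0.4629, -0.1543, 0.6172, 0.6172).
r_{12} = e_1·c_2 = -4.9377.
u_2 = c_2 + 4.9377·e_1 = (-3.2857, 2.2381, -0.9524, -0.9524).
‖u_2‖ = 4.1975, so e_2 = (-0.7828, 0.5332, -0.2269, -0.2269).
r_{13} = e_1·c_3 = -1.6973; r_{23} = e_2·c_3 = -2.7114.
u_3 = c_3 + 1.6973·e_1 + 2.7114·e_2 = (-0.9081, -1.8162, 0.4324, -1.5676).
r_{33} = ‖u_3‖ = 2.6015.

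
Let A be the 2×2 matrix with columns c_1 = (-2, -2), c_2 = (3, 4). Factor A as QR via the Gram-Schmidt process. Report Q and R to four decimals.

q_1 = c_1/‖c_1‖ = (-2, -2)/2.8284 = (-0.7071, -0.7071).
r_{12} = q_1·c_2 = -4.9497.
u_2 = c_2 + 4.9497·q_1 = (-0.5000, 0.5000).
‖u_2‖ = 0.7071, so q_2 = (-0.7071, 0.7071).

Q = [[-0.7071, -0.7071], [-0.7071, 0.7071]], R = [[2.8284, -4.9497], [0.0000, 0.7071]]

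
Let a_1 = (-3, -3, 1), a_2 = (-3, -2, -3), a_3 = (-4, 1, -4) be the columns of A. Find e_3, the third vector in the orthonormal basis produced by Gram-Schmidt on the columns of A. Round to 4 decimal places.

e_3 = (-0.6645, 0.7249, 0.1812)

e_1 = a_1/‖a_1‖ = (-3, -3, 1)/4.3589 = (-0.6882, -0.6882, 0.2294).
r_{12} = e_1·a_2 = 2.7530.
u_2 = a_2 − 2.7530·e_1 = (-1.1053, -0.1053, -3.6316).
‖u_2‖ = 3.7975, so e_2 = (-0.2910, -0.0277, -0.9563).
r_{13} = e_1·a_3 = 1.1471; r_{23} = e_2·a_3 = 4.9617.
u_3 = a_3 − 1.1471·e_1 − 4.9617·e_2 = (-1.7664, 1.9270, 0.4818).
‖u_3‖ = 2.6581, so e_3 = (-0.6645, 0.7249, 0.1812).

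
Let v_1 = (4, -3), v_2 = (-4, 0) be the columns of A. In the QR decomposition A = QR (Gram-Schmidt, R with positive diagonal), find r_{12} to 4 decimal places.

r_{12} = -3.2000

v_1 = (4, -3); ‖v_1‖ = 5.0000, so e_1 = (0.8000, -0.6000).
r_{12} = e_1·v_2 = -3.2000.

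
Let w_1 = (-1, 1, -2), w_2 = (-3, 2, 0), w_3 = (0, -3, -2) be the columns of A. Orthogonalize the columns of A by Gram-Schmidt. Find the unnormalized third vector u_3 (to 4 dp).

u_3 = (-1.5094, -2.2642, -0.3774)

w_1 = (-1, 1, -2); ‖w_1‖ = 2.4495, so q_1 = (-0.4082, 0.4082, -0.8165).
q_1·w_2 = (-0.4082)·(-3) + 0.4082·2 + (-0.8165)·0 = 2.0412.
u_2 = w_2 − 2.0412·q_1 = (-2.1667, 1.1667, 1.6667).
‖u_2‖ = 2.9721, so q_2 = (-0.7290, 0.3925, 0.5608).
q_1·w_3 = (-0.4082)·0 + 0.4082·(-3) + (-0.8165)·(-2) = 0.4082; q_2·w_3 = (-0.7290)·0 + 0.3925·(-3) + 0.5608·(-2) = -2.2992.
u_3 = w_3 − 0.4082·q_1 + 2.2992·q_2 = (-1.5094, -2.2642, -0.3774).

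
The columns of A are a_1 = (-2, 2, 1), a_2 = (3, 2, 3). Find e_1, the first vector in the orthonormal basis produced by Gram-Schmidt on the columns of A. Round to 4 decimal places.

e_1 = a_1/‖a_1‖ = (-2, 2, 1)/3.0000 = (-0.6667, 0.6667, 0.3333).

e_1 = (-0.6667, 0.6667, 0.3333)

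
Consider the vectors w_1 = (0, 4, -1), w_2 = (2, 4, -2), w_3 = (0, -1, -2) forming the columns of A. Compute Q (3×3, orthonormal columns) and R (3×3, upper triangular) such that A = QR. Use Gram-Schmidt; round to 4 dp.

q_1 = w_1/‖w_1‖ = (0, 4, -1)/4.1231 = (0.0000, 0.9701, -0.2425).
r_{12} = q_1·w_2 = 4.3656.
u_2 = w_2 − 4.3656·q_1 = (2.0000, -0.2353, -0.9412).
‖u_2‖ = 2.2229, so q_2 = (0.8997, -0.1059, -0.4234).
r_{13} = q_1·w_3 = -0.4851; r_{23} = q_2·w_3 = 0.9527.
u_3 = w_3 + 0.4851·q_1 − 0.9527·q_2 = (-0.8571, -0.4286, -1.7143).
‖u_3‖ = 1.9640, so q_3 = (-0.4364, -0.2182, -0.8729).

Q = [[0.0000, 0.8997, -0.4364], [0.9701, -0.1059, -0.2182], [-0.2425, -0.4234, -0.8729]], R = [[4.1231, 4.3656, -0.4851], [0.0000, 2.2229, 0.9527], [0.0000, 0.0000, 1.9640]]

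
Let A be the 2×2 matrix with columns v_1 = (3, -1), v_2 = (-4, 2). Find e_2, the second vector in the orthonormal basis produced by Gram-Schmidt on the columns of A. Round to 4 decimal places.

e_1 = v_1/‖v_1‖ = (3, -1)/3.1623 = (0.9487, -0.3162).
r_{12} = e_1·v_2 = -4.4272.
u_2 = v_2 + 4.4272·e_1 = (0.2000, 0.6000).
‖u_2‖ = 0.6325, so e_2 = (0.3162, 0.9487).

e_2 = (0.3162, 0.9487)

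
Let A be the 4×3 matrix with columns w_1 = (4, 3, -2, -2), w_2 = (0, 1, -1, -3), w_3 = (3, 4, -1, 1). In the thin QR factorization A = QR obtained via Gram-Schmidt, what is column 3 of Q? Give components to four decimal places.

q_3 = (-0.4644, 0.8444, 0.0844, 0.2533)

q_1 = w_1/‖w_1‖ = (4, 3, -2, -2)/5.7446 = (0.6963, 0.5222, -0.3482, -0.3482).
r_{12} = q_1·w_2 = 1.9149.
u_2 = w_2 − 1.9149·q_1 = (-1.3333, 0.0000, -0.3333, -2.3333).
‖u_2‖ = 2.7080, so q_2 = (-0.4924, 0.0000, -0.1231, -0.8616).
r_{13} = q_1·w_3 = 4.1779; r_{23} = q_2·w_3 = -2.2156.
u_3 = w_3 − 4.1779·q_1 + 2.2156·q_2 = (-1.0000, 1.8182, 0.1818, 0.5455).
‖u_3‖ = 2.1532, so q_3 = (-0.4644, 0.8444, 0.0844, 0.2533).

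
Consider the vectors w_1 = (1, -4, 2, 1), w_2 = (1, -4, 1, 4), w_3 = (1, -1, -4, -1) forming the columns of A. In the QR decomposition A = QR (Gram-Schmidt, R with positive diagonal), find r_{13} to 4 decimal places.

e_1 = w_1/‖w_1‖ = (1, -4, 2, 1)/4.6904 = (0.2132, -0.8528, 0.4264, 0.2132).
r_{13} = e_1·w_3 = -0.8528.

r_{13} = -0.8528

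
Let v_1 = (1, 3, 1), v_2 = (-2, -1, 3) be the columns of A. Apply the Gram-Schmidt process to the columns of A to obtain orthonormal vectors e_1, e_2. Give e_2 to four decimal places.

e_1 = v_1/‖v_1‖ = (1, 3, 1)/3.3166 = (0.3015, 0.9045, 0.3015).
r_{12} = e_1·v_2 = -0.6030.
u_2 = v_2 + 0.6030·e_1 = (-1.8182, -0.4545, 3.1818).
‖u_2‖ = 3.6927, so e_2 = (-0.4924, -0.1231, 0.8616).

e_2 = (-0.4924, -0.1231, 0.8616)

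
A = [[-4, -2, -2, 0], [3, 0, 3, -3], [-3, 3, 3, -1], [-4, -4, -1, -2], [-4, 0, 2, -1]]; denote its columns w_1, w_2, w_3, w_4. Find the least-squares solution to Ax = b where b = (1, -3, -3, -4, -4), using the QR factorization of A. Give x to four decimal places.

x = (0.3106, 1.0330, -1.6797, -0.2123)

w_1 = (-4, 3, -3, -4, -4); ‖w_1‖ = 8.1240, so e_1 = (-0.4924, 0.3693, -0.3693, -0.4924, -0.4924).
e_1·w_2 = (-0.4924)·(-2) + 0.3693·0 + (-0.3693)·3 + (-0.4924)·(-4) + (-0.4924)·0 = 1.8464.
u_2 = w_2 − 1.8464·e_1 = (-1.0909, -0.6818, 3.6818, -3.0909, 0.9091).
‖u_2‖ = 5.0587, so e_2 = (-0.2156, -0.1348, 0.7278, -0.6110, 0.1797).
e_1·w_3 = (-0.4924)·(-2) + 0.3693·3 + (-0.3693)·3 + (-0.4924)·(-1) + (-0.4924)·2 = 0.4924; e_2·w_3 = (-0.2156)·(-2) + (-0.1348)·3 + 0.7278·3 + (-0.6110)·(-1) + 0.1797·2 = 3.1808.
u_3 = w_3 − 0.4924·e_1 − 3.1808·e_2 = (-1.0716, 3.2469, 0.8668, 1.1859, 1.6708).
‖u_3‖ = 4.0792, so e_3 = (-0.2627, 0.7960, 0.2125, 0.2907, 0.4096).
e_1·w_4 = (-0.4924)·0 + 0.3693·(-3) + (-0.3693)·(-1) + (-0.4924)·(-2) + (-0.4924)·(-1) = 0.7385; e_2·w_4 = (-0.2156)·0 + (-0.1348)·(-3) + 0.7278·(-1) + (-0.6110)·(-2) + 0.1797·(-1) = 0.7188; e_3·w_4 = (-0.2627)·0 + 0.7960·(-3) + 0.2125·(-1) + 0.2907·(-2) + 0.4096·(-1) = -3.5914.
u_4 = w_4 − 0.7385·e_1 − 0.7188·e_2 + 3.5914·e_3 = (-0.4248, -0.3172, -0.4873, -0.1531, 0.7055).
‖u_4‖ = 1.0197, so e_4 = (-0.4166, -0.3111, -0.4779, -0.1501, 0.6919).
Qᵀb = (3.4466, -0.2696, -6.0893, -0.2165).
Back-substitute: x_4 = -0.2165/1.0197 = -0.2123.
x_3 = (-6.0893 + 3.5914·(-0.2123))/4.0792 = -1.6797.
x_2 = (-0.2696 − 3.1808·(-1.6797) − 0.7188·(-0.2123))/5.0587 = 1.0330.
x_1 = (3.4466 − 1.8464·1.0330 − 0.4924·(-1.6797) − 0.7385·(-0.2123))/8.1240 = 0.3106.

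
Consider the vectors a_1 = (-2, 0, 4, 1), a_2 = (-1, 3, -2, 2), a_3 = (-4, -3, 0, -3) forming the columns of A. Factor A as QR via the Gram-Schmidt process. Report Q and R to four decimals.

a_1 = (-2, 0, 4, 1); ‖a_1‖ = 4.5826, so q_1 = (-0.4364, 0.0000, 0.8729, 0.2182).
q_1·a_2 = (-0.4364)·(-1) + 0.0000·3 + 0.8729·(-2) + 0.2182·2 = -0.8729.
u_2 = a_2 + 0.8729·q_1 = (-1.3810, 3.0000, -1.2381, 2.1905).
‖u_2‖ = 4.1519, so q_2 = (-0.3326, 0.7226, -0.2982, 0.5276).
q_1·a_3 = (-0.4364)·(-4) + 0.0000·(-3) + 0.8729·0 + 0.2182·(-3) = 1.0911; q_2·a_3 = (-0.3326)·(-4) + 0.7226·(-3) + (-0.2982)·0 + 0.5276·(-3) = -2.4200.
u_3 = a_3 − 1.0911·q_1 + 2.4200·q_2 = (-4.3287, -1.2514, -1.6740, -1.9613).
‖u_3‖ = 5.1916, so q_3 = (-0.8338, -0.2410, -0.3224, -0.3778).

Q = [[-0.4364, -0.3326, -0.8338], [0.0000, 0.7226, -0.2410], [0.8729, -0.2982, -0.3224], [0.2182, 0.5276, -0.3778]], R = [[4.5826, -0.8729, 1.0911], [0.0000, 4.1519, -2.4200], [0.0000, 0.0000, 5.1916]]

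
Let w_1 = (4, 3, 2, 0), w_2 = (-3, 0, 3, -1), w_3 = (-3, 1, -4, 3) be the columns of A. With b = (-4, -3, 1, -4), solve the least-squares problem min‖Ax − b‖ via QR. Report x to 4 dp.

w_1 = (4, 3, 2, 0); ‖w_1‖ = 5.3852, so q_1 = (0.7428, 0.5571, 0.3714, 0.0000).
q_1·w_2 = 0.7428·(-3) + 0.5571·0 + 0.3714·3 + 0.0000·(-1) = -1.1142.
u_2 = w_2 + 1.1142·q_1 = (-2.1724, 0.6207, 3.4138, -1.0000).
‖u_2‖ = 4.2141, so q_2 = (-0.5155, 0.1473, 0.8101, -0.2373).
q_1·w_3 = 0.7428·(-3) + 0.5571·1 + 0.3714·(-4) + 0.0000·3 = -3.1568; q_2·w_3 = (-0.5155)·(-3) + 0.1473·1 + 0.8101·(-4) + (-0.2373)·3 = -2.2584.
u_3 = w_3 + 3.1568·q_1 + 2.2584·q_2 = (-1.8194, 3.0913, -0.9981, 2.4641).
‖u_3‖ = 4.4647, so q_3 = (-0.4075, 0.6924, -0.2235, 0.5519).
Qᵀb = (-4.2710, 3.3795, -2.8782).
Back-substitute: x_3 = -2.8782/4.4647 = -0.6447.
x_2 = (3.3795 + 2.2584·(-0.6447))/4.2141 = 0.4565.
x_1 = (-4.2710 + 1.1142·0.4565 + 3.1568·(-0.6447))/5.3852 = -1.0766.

x = (-1.0766, 0.4565, -0.6447)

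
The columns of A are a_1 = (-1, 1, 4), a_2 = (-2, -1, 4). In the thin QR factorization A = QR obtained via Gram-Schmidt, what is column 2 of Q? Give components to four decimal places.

q_1 = a_1/‖a_1‖ = (-1, 1, 4)/4.2426 = (-0.2357, 0.2357, 0.9428).
r_{12} = q_1·a_2 = 4.0069.
u_2 = a_2 − 4.0069·q_1 = (-1.0556, -1.9444, 0.2222).
‖u_2‖ = 2.2236, so q_2 = (-0.4747, -0.8745, 0.0999).

q_2 = (-0.4747, -0.8745, 0.0999)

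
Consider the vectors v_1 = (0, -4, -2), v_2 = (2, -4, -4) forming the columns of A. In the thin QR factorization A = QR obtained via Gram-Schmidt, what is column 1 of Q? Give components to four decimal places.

v_1 = (0, -4, -2); ‖v_1‖ = 4.4721, so e_1 = (0.0000, -0.8944, -0.4472).

e_1 = (0.0000, -0.8944, -0.4472)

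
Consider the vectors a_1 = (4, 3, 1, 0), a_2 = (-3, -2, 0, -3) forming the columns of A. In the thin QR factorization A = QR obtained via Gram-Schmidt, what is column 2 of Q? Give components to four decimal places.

a_1 = (4, 3, 1, 0); ‖a_1‖ = 5.0990, so e_1 = (0.7845, 0.5883, 0.1961, 0.0000).
e_1·a_2 = 0.7845·(-3) + 0.5883·(-2) + 0.1961·0 + 0.0000·(-3) = -3.5301.
u_2 = a_2 + 3.5301·e_1 = (-0.2308, 0.0769, 0.6923, -3.0000).
‖u_2‖ = 3.0884, so e_2 = (-0.0747, 0.0249, 0.2242, -0.9714).

e_2 = (-0.0747, 0.0249, 0.2242, -0.9714)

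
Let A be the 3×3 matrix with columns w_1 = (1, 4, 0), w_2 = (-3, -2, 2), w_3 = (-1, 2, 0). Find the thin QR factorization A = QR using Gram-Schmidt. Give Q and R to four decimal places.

Q = [[0.2425, -0.7485, -0.6172], [0.9701, 0.1871, 0.1543], [0.0000, 0.6362, -0.7715]], R = [[4.1231, -2.6679, 1.6977], [0.0000, 3.1436, 1.1227], [0.0000, 0.0000, 0.9258]]

q_1 = w_1/‖w_1‖ = (1, 4, 0)/4.1231 = (0.2425, 0.9701, 0.0000).
r_{12} = q_1·w_2 = -2.6679.
u_2 = w_2 + 2.6679·q_1 = (-2.3529, 0.5882, 2.0000).
‖u_2‖ = 3.1436, so q_2 = (-0.7485, 0.1871, 0.6362).
r_{13} = q_1·w_3 = 1.6977; r_{23} = q_2·w_3 = 1.1227.
u_3 = w_3 − 1.6977·q_1 − 1.1227·q_2 = (-0.5714, 0.1429, -0.7143).
‖u_3‖ = 0.9258, so q_3 = (-0.6172, 0.1543, -0.7715).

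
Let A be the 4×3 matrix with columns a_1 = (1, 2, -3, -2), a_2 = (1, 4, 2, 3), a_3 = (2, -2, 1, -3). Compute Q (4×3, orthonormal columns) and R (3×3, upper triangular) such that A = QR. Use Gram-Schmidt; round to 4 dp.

a_1 = (1, 2, -3, -2); ‖a_1‖ = 4.2426, so q_1 = (0.2357, 0.4714, -0.7071, -0.4714).
q_1·a_2 = 0.2357·1 + 0.4714·4 + (-0.7071)·2 + (-0.4714)·3 = -0.7071.
u_2 = a_2 + 0.7071·q_1 = (1.1667, 4.3333, 1.5000, 2.6667).
‖u_2‖ = 5.4314, so q_2 = (0.2148, 0.7978, 0.2762, 0.4910).
q_1·a_3 = 0.2357·2 + 0.4714·(-2) + (-0.7071)·1 + (-0.4714)·(-3) = 0.2357; q_2·a_3 = 0.2148·2 + 0.7978·(-2) + 0.2762·1 + 0.4910·(-3) = -2.3628.
u_3 = a_3 − 0.2357·q_1 + 2.3628·q_2 = (2.4520, -0.2260, 1.8192, -1.7288).
‖u_3‖ = 3.5159, so q_3 = (0.6974, -0.0643, 0.5174, -0.4917).

Q = [[0.2357, 0.2148, 0.6974], [0.4714, 0.7978, -0.0643], [-0.7071, 0.2762, 0.5174], [-0.4714, 0.4910, -0.4917]], R = [[4.2426, -0.7071, 0.2357], [0.0000, 5.4314, -2.3628], [0.0000, 0.0000, 3.5159]]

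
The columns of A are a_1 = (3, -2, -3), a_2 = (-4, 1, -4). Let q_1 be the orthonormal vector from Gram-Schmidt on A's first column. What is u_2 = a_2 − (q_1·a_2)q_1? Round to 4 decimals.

u_2 = (-3.7273, 0.8182, -4.2727)

q_1 = a_1/‖a_1‖ = (3, -2, -3)/4.6904 = (0.6396, -0.4264, -0.6396).
r_{12} = q_1·a_2 = -0.4264.
u_2 = a_2 + 0.4264·q_1 = (-3.7273, 0.8182, -4.2727).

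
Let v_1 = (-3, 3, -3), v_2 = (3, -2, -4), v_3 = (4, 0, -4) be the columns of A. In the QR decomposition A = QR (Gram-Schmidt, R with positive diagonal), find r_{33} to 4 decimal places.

r_{33} = 2.1567

v_1 = (-3, 3, -3); ‖v_1‖ = 5.1962, so e_1 = (-0.5774, 0.5774, -0.5774).
e_1·v_2 = (-0.5774)·3 + 0.5774·(-2) + (-0.5774)·(-4) = -0.5774.
u_2 = v_2 + 0.5774·e_1 = (2.6667, -1.6667, -4.3333).
‖u_2‖ = 5.3541, so e_2 = (0.4981, -0.3113, -0.8093).
e_1·v_3 = (-0.5774)·4 + 0.5774·0 + (-0.5774)·(-4) = 0.0000; e_2·v_3 = 0.4981·4 + (-0.3113)·0 + (-0.8093)·(-4) = 5.2296.
u_3 = v_3 + 0.0000·e_1 − 5.2296·e_2 = (1.3953, 1.6279, 0.2326).
r_{33} = ‖u_3‖ = 2.1567.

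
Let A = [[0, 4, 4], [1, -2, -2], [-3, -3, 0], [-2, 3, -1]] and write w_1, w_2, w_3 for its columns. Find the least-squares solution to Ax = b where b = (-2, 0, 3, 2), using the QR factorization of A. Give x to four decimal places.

w_1 = (0, 1, -3, -2); ‖w_1‖ = 3.7417, so e_1 = (0.0000, 0.2673, -0.8018, -0.5345).
e_1·w_2 = 0.0000·4 + 0.2673·(-2) + (-0.8018)·(-3) + (-0.5345)·3 = 0.2673.
u_2 = w_2 − 0.2673·e_1 = (4.0000, -2.0714, -2.7857, 3.1429).
‖u_2‖ = 6.1586, so e_2 = (0.6495, -0.3363, -0.4523, 0.5103).
e_1·w_3 = 0.0000·4 + 0.2673·(-2) + (-0.8018)·0 + (-0.5345)·(-1) = 0.0000; e_2·w_3 = 0.6495·4 + (-0.3363)·(-2) + (-0.4523)·0 + 0.5103·(-1) = 2.7604.
u_3 = w_3 + 0.0000·e_1 − 2.7604·e_2 = (2.2072, -1.0716, 1.2486, -2.4087).
‖u_3‖ = 3.6579, so e_3 = (0.6034, -0.2929, 0.3413, -0.6585).
Qᵀb = (-3.4744, -1.6353, -1.4997).
Back-substitute: x_3 = -1.4997/3.6579 = -0.4100.
x_2 = (-1.6353 − 2.7604·(-0.4100))/6.1586 = -0.0818.
x_1 = (-3.4744 − 0.2673·(-0.0818) + 0.0000·(-0.4100))/3.7417 = -0.9227.

x = (-0.9227, -0.0818, -0.4100)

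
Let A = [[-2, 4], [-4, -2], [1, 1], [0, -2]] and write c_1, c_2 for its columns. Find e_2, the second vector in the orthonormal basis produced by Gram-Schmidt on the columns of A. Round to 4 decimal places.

e_2 = (0.8198, -0.3622, 0.1907, -0.4004)

c_1 = (-2, -4, 1, 0); ‖c_1‖ = 4.5826, so e_1 = (-0.4364, -0.8729, 0.2182, 0.0000).
e_1·c_2 = (-0.4364)·4 + (-0.8729)·(-2) + 0.2182·1 + 0.0000·(-2) = 0.2182.
u_2 = c_2 − 0.2182·e_1 = (4.0952, -1.8095, 0.9524, -2.0000).
‖u_2‖ = 4.9952, so e_2 = (0.8198, -0.3622, 0.1907, -0.4004).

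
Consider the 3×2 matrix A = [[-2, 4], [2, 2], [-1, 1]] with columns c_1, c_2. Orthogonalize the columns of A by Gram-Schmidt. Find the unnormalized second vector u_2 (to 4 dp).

c_1 = (-2, 2, -1); ‖c_1‖ = 3.0000, so q_1 = (-0.6667, 0.6667, -0.3333).
q_1·c_2 = (-0.6667)·4 + 0.6667·2 + (-0.3333)·1 = -1.6667.
u_2 = c_2 + 1.6667·q_1 = (2.8889, 3.1111, 0.4444).

u_2 = (2.8889, 3.1111, 0.4444)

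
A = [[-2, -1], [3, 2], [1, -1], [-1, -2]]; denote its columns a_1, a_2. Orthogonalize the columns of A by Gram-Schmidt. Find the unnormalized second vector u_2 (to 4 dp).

a_1 = (-2, 3, 1, -1); ‖a_1‖ = 3.8730, so e_1 = (-0.5164, 0.7746, 0.2582, -0.2582).
e_1·a_2 = (-0.5164)·(-1) + 0.7746·2 + 0.2582·(-1) + (-0.2582)·(-2) = 2.3238.
u_2 = a_2 − 2.3238·e_1 = (0.2000, 0.2000, -1.6000, -1.4000).

u_2 = (0.2000, 0.2000, -1.6000, -1.4000)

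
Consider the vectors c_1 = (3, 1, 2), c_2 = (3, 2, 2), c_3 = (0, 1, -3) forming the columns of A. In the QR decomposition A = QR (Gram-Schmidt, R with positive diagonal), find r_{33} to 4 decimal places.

r_{33} = 2.4962

e_1 = c_1/‖c_1‖ = (3, 1, 2)/3.7417 = (0.8018, 0.2673, 0.5345).
r_{12} = e_1·c_2 = 4.0089.
u_2 = c_2 − 4.0089·e_1 = (-0.2143, 0.9286, -0.1429).
‖u_2‖ = 0.9636, so e_2 = (-0.2224, 0.9636, -0.1482).
r_{13} = e_1·c_3 = -1.3363; r_{23} = e_2·c_3 = 1.4084.
u_3 = c_3 + 1.3363·e_1 − 1.4084·e_2 = (1.3846, 0.0000, -2.0769).
r_{33} = ‖u_3‖ = 2.4962.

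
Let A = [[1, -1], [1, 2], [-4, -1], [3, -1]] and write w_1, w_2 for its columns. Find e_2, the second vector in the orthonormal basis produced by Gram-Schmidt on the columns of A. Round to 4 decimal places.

e_2 = (-0.4103, 0.7358, -0.2688, -0.4669)

w_1 = (1, 1, -4, 3); ‖w_1‖ = 5.1962, so e_1 = (0.1925, 0.1925, -0.7698, 0.5774).
e_1·w_2 = 0.1925·(-1) + 0.1925·2 + (-0.7698)·(-1) + 0.5774·(-1) = 0.3849.
u_2 = w_2 − 0.3849·e_1 = (-1.0741, 1.9259, -0.7037, -1.2222).
‖u_2‖ = 2.6176, so e_2 = (-0.4103, 0.7358, -0.2688, -0.4669).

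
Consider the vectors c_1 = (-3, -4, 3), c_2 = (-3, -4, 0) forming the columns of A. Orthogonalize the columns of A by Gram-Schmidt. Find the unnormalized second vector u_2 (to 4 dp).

u_2 = (-0.7941, -1.0588, -2.2059)

c_1 = (-3, -4, 3); ‖c_1‖ = 5.8310, so e_1 = (-0.5145, -0.6860, 0.5145).
e_1·c_2 = (-0.5145)·(-3) + (-0.6860)·(-4) + 0.5145·0 = 4.2875.
u_2 = c_2 − 4.2875·e_1 = (-0.7941, -1.0588, -2.2059).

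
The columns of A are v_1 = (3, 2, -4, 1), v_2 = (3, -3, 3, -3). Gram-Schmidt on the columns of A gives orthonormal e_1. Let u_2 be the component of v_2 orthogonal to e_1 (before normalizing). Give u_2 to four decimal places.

u_2 = (4.2000, -2.2000, 1.4000, -2.6000)

e_1 = v_1/‖v_1‖ = (3, 2, -4, 1)/5.4772 = (0.5477, 0.3651, -0.7303, 0.1826).
r_{12} = e_1·v_2 = -2.1909.
u_2 = v_2 + 2.1909·e_1 = (4.2000, -2.2000, 1.4000, -2.6000).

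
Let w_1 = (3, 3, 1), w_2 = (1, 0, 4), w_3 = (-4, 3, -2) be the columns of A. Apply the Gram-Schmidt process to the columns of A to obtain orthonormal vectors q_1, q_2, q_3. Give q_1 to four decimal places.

q_1 = (0.6882, 0.6882, 0.2294)

w_1 = (3, 3, 1); ‖w_1‖ = 4.3589, so q_1 = (0.6882, 0.6882, 0.2294).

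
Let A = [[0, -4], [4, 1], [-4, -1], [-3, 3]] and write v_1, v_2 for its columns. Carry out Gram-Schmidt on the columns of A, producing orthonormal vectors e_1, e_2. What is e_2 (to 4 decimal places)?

v_1 = (0, 4, -4, -3); ‖v_1‖ = 6.4031, so e_1 = (0.0000, 0.6247, -0.6247, -0.4685).
e_1·v_2 = 0.0000·(-4) + 0.6247·1 + (-0.6247)·(-1) + (-0.4685)·3 = -0.1562.
u_2 = v_2 + 0.1562·e_1 = (-4.0000, 1.0976, -1.0976, 2.9268).
‖u_2‖ = 5.1938, so e_2 = (-0.7701, 0.2113, -0.2113, 0.5635).

e_2 = (-0.7701, 0.2113, -0.2113, 0.5635)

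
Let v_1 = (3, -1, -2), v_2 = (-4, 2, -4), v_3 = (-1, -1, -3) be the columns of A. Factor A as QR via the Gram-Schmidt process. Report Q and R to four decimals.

v_1 = (3, -1, -2); ‖v_1‖ = 3.7417, so q_1 = (0.8018, -0.2673, -0.5345).
q_1·v_2 = 0.8018·(-4) + (-0.2673)·2 + (-0.5345)·(-4) = -1.6036.
u_2 = v_2 + 1.6036·q_1 = (-2.7143, 1.5714, -4.8571).
‖u_2‖ = 5.7817, so q_2 = (-0.4695, 0.2718, -0.8401).
q_1·v_3 = 0.8018·(-1) + (-0.2673)·(-1) + (-0.5345)·(-3) = 1.0690; q_2·v_3 = (-0.4695)·(-1) + 0.2718·(-1) + (-0.8401)·(-3) = 2.7179.
u_3 = v_3 − 1.0690·q_1 − 2.7179·q_2 = (-0.5812, -1.4530, -0.1453).
‖u_3‖ = 1.5717, so q_3 = (-0.3698, -0.9245, -0.0925).

Q = [[0.8018, -0.4695, -0.3698], [-0.2673, 0.2718, -0.9245], [-0.5345, -0.8401, -0.0925]], R = [[3.7417, -1.6036, 1.0690], [0.0000, 5.7817, 2.7179], [0.0000, 0.0000, 1.5717]]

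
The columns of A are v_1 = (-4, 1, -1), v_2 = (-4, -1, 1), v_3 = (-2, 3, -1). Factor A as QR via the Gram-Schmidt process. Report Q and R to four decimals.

Q = [[-0.9428, -0.3333, 0.0000], [0.2357, -0.6667, 0.7071], [-0.2357, 0.6667, 0.7071]], R = [[4.2426, 3.2998, 2.8284], [0.0000, 2.6667, -2.0000], [0.0000, 0.0000, 1.4142]]

v_1 = (-4, 1, -1); ‖v_1‖ = 4.2426, so e_1 = (-0.9428, 0.2357, -0.2357).
e_1·v_2 = (-0.9428)·(-4) + 0.2357·(-1) + (-0.2357)·1 = 3.2998.
u_2 = v_2 − 3.2998·e_1 = (-0.8889, -1.7778, 1.7778).
‖u_2‖ = 2.6667, so e_2 = (-0.3333, -0.6667, 0.6667).
e_1·v_3 = (-0.9428)·(-2) + 0.2357·3 + (-0.2357)·(-1) = 2.8284; e_2·v_3 = (-0.3333)·(-2) + (-0.6667)·3 + 0.6667·(-1) = -2.0000.
u_3 = v_3 − 2.8284·e_1 + 2.0000·e_2 = (0.0000, 1.0000, 1.0000).
‖u_3‖ = 1.4142, so e_3 = (0.0000, 0.7071, 0.7071).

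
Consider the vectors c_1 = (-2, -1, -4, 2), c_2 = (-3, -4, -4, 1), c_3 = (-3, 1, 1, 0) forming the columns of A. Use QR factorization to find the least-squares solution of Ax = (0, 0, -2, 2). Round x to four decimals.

c_1 = (-2, -1, -4, 2); ‖c_1‖ = 5.0000, so e_1 = (-0.4000, -0.2000, -0.8000, 0.4000).
e_1·c_2 = (-0.4000)·(-3) + (-0.2000)·(-4) + (-0.8000)·(-4) + 0.4000·1 = 5.6000.
u_2 = c_2 − 5.6000·e_1 = (-0.7600, -2.8800, 0.4800, -1.2400).
‖u_2‖ = 3.2619, so e_2 = (-0.2330, -0.8829, 0.1472, -0.3801).
e_1·c_3 = (-0.4000)·(-3) + (-0.2000)·1 + (-0.8000)·1 + 0.4000·0 = 0.2000; e_2·c_3 = (-0.2330)·(-3) + (-0.8829)·1 + 0.1472·1 + (-0.3801)·0 = -0.0368.
u_3 = c_3 − 0.2000·e_1 + 0.0368·e_2 = (-2.9286, 1.0075, 1.1654, -0.0940).
‖u_3‖ = 3.3104, so e_3 = (-0.8847, 0.3044, 0.3520, -0.0284).
Qᵀb = (2.4000, -1.0546, -0.7609).
Back-substitute: x_3 = -0.7609/3.3104 = -0.2298.
x_2 = (-1.0546 + 0.0368·(-0.2298))/3.2619 = -0.3259.
x_1 = (2.4000 − 5.6000·(-0.3259) − 0.2000·(-0.2298))/5.0000 = 0.8542.

x = (0.8542, -0.3259, -0.2298)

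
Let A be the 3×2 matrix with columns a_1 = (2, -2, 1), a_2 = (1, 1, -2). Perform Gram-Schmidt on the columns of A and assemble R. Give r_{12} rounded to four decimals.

r_{12} = -0.6667

a_1 = (2, -2, 1); ‖a_1‖ = 3.0000, so e_1 = (0.6667, -0.6667, 0.3333).
r_{12} = e_1·a_2 = -0.6667.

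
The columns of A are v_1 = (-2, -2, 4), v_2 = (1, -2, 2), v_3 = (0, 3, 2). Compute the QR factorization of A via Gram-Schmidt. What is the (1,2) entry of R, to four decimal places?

v_1 = (-2, -2, 4); ‖v_1‖ = 4.8990, so e_1 = (-0.4082, -0.4082, 0.8165).
r_{12} = e_1·v_2 = 2.0412.

r_{12} = 2.0412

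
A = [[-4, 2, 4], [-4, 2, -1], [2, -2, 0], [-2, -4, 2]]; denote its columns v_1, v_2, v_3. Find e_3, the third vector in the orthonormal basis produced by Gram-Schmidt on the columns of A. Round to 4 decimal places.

e_3 = (0.7359, -0.6669, 0.1150, -0.0230)

v_1 = (-4, -4, 2, -2); ‖v_1‖ = 6.3246, so e_1 = (-0.6325, -0.6325, 0.3162, -0.3162).
e_1·v_2 = (-0.6325)·2 + (-0.6325)·2 + 0.3162·(-2) + (-0.3162)·(-4) = -1.8974.
u_2 = v_2 + 1.8974·e_1 = (0.8000, 0.8000, -1.4000, -4.6000).
‖u_2‖ = 4.9396, so e_2 = (0.1620, 0.1620, -0.2834, -0.9312).
e_1·v_3 = (-0.6325)·4 + (-0.6325)·(-1) + 0.3162·0 + (-0.3162)·2 = -2.5298; e_2·v_3 = 0.1620·4 + 0.1620·(-1) + (-0.2834)·0 + (-0.9312)·2 = -1.3766.
u_3 = v_3 + 2.5298·e_1 + 1.3766·e_2 = (2.6230, -2.3770, 0.4098, -0.0820).
‖u_3‖ = 3.5644, so e_3 = (0.7359, -0.6669, 0.1150, -0.0230).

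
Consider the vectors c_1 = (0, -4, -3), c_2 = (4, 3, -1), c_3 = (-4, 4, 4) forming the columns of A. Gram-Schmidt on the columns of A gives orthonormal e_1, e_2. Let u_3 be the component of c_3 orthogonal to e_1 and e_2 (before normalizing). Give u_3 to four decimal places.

c_1 = (0, -4, -3); ‖c_1‖ = 5.0000, so e_1 = (0.0000, -0.8000, -0.6000).
e_1·c_2 = 0.0000·4 + (-0.8000)·3 + (-0.6000)·(-1) = -1.8000.
u_2 = c_2 + 1.8000·e_1 = (4.0000, 1.5600, -2.0800).
‖u_2‖ = 4.7707, so e_2 = (0.8384, 0.3270, -0.4360).
e_1·c_3 = 0.0000·(-4) + (-0.8000)·4 + (-0.6000)·4 = -5.6000; e_2·c_3 = 0.8384·(-4) + 0.3270·4 + (-0.4360)·4 = -3.7898.
u_3 = c_3 + 5.6000·e_1 + 3.7898·e_2 = (-0.8225, 0.7592, -1.0123).

u_3 = (-0.8225, 0.7592, -1.0123)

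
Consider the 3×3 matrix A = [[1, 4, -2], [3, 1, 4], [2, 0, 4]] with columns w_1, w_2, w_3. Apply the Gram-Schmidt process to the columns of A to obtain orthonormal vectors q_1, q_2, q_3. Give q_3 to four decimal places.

q_3 = (0.1455, -0.5819, 0.8001)

w_1 = (1, 3, 2); ‖w_1‖ = 3.7417, so q_1 = (0.2673, 0.8018, 0.5345).
q_1·w_2 = 0.2673·4 + 0.8018·1 + 0.5345·0 = 1.8708.
u_2 = w_2 − 1.8708·q_1 = (3.5000, -0.5000, -1.0000).
‖u_2‖ = 3.6742, so q_2 = (0.9526, -0.1361, -0.2722).
q_1·w_3 = 0.2673·(-2) + 0.8018·4 + 0.5345·4 = 4.8107; q_2·w_3 = 0.9526·(-2) + (-0.1361)·4 + (-0.2722)·4 = -3.5382.
u_3 = w_3 − 4.8107·q_1 + 3.5382·q_2 = (0.0847, -0.3386, 0.4656).
‖u_3‖ = 0.5819, so q_3 = (0.1455, -0.5819, 0.8001).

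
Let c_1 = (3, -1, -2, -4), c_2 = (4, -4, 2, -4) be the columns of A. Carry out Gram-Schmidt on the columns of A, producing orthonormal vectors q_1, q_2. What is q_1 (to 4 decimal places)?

c_1 = (3, -1, -2, -4); ‖c_1‖ = 5.4772, so q_1 = (0.5477, -0.1826, -0.3651, -0.7303).

q_1 = (0.5477, -0.1826, -0.3651, -0.7303)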